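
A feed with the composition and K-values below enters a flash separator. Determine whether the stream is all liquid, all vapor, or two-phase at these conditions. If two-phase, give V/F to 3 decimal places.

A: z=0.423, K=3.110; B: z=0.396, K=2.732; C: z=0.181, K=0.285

ΣzᵢKᵢ = 2.449; Σzᵢ/Kᵢ = 0.916.
Since Σzᵢ/Kᵢ < 1 the mixture is above its dew point — single vapor phase.

all vapor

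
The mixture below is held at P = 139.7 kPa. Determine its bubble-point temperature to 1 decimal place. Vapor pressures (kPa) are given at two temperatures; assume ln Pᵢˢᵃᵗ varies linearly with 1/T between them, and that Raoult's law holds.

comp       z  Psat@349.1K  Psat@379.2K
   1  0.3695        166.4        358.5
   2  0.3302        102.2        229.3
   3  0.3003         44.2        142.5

Bubble-point temperature: ΣzᵢPᵢˢᵃᵗ(T) = P. Interpolate ln Pᵢˢᵃᵗ = aᵢ + bᵢ/T.
  T = 349.1 K: ΣzᵢPᵢˢᵃᵗ = 108.50 kPa
  T = 379.2 K: ΣzᵢPᵢˢᵃᵗ = 250.97 kPa
  T = 364.1 K: ΣzᵢPᵢˢᵃᵗ = 167.27 kPa
  T = 356.6 K: ΣzᵢPᵢˢᵃᵗ = 135.25 kPa
  T = 360.4 K: ΣzᵢPᵢˢᵃᵗ = 150.77 kPa
  T = 358.5 K: ΣzᵢPᵢˢᵃᵗ = 142.84 kPa
Interpolating between 356.6 K and 358.5 K gives T ≈ 357.7 K.

T = 357.7 K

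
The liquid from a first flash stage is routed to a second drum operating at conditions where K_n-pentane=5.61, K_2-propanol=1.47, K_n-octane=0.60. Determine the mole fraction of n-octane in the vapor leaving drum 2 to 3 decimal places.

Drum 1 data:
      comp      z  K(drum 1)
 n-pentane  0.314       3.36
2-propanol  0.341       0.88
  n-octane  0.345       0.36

y_n-octane (drum 2) = 0.420

Drum 1:
Material balance + equilibrium reduce to Σ zᵢ(Kᵢ−1)/(1+ψ₁(Kᵢ−1)) = 0.
Feasibility: ΣzᵢKᵢ = 1.479, Σzᵢ/Kᵢ = 1.439 — both > 1, two phases present.
Newton iteration, ψ₁⁰ = 0.5:
  ψ₁ = 0.500: g = -0.0283, g' = -0.679 → ψ₁ = 0.458
  ψ₁ = 0.458: g = 0.0002, g' = -0.692 → ψ₁ = 0.459
Converged at ψ₁ = 0.459.
Drum-1 compositions:
  n-pentane: x = 0.151, y = 0.507
  2-propanol: x = 0.361, y = 0.318
  n-octane: x = 0.488, y = 0.176
Drum-2 feed = drum-1 liquid: z₂ = (0.1508, 0.3609, 0.4884).
Drum 2:
Rachford–Rice: g(ψ₂) = Σ zᵢ(Kᵢ−1)/(1+ψ₂(Kᵢ−1)) = 0.
g(0) = ΣzᵢKᵢ − 1 = 0.669 and g(1) = 1 − Σzᵢ/Kᵢ = -0.086, so a root lies in (0, 1).
Newton iteration, ψ₂⁰ = 0.5:
  ψ₂ = 0.500: g = 0.1035, g' = -0.468 → ψ₂ = 0.721
  ψ₂ = 0.721: g = 0.0128, g' = -0.370 → ψ₂ = 0.756
Converged at ψ₂ = 0.756.
  n-pentane: x = 0.034, y = 0.189
  2-propanol: x = 0.266, y = 0.391
  n-octane: x = 0.700, y = 0.420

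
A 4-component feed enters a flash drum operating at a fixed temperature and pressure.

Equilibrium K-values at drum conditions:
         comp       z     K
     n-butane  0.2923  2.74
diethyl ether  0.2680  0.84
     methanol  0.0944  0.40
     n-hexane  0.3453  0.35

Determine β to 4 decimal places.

β = 0.2147

Material balance + equilibrium reduce to Σ zᵢ(Kᵢ−1)/(1+β(Kᵢ−1)) = 0.
Feasibility: ΣzᵢKᵢ = 1.1846, Σzᵢ/Kᵢ = 1.6483 — both > 1, two phases present.
Newton iteration, β⁰ = 0.45:
  β = 0.4500: g = -0.15578, g' = -0.6416 → β = 0.2072
  β = 0.2072: g = 0.00543, g' = -0.7246 → β = 0.2147
Converged at β = 0.2147.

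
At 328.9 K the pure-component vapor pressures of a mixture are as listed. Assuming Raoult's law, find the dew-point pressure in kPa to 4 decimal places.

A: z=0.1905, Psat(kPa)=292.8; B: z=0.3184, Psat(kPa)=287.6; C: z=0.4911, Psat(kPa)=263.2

Pdew = 275.9695 kPa

At the dew point ψ → 1, so Σzᵢ/Kᵢ = 1 with Kᵢ = Pᵢˢᵃᵗ/P ⇒ 1/P = Σzᵢ/Pᵢˢᵃᵗ.
1/P = 0.1905/292.8 + 0.3184/287.6 + 0.4911/263.2 = 0.0036236 ⇒ P = 275.9695 kPa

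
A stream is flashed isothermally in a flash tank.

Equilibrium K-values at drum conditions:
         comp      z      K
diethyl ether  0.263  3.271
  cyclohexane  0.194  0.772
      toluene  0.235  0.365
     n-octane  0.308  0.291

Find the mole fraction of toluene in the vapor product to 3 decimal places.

y_toluene = 0.094

Material balance + equilibrium reduce to Σ zᵢ(Kᵢ−1)/(1+β(Kᵢ−1)) = 0.
g(0) = ΣzᵢKᵢ − 1 = 0.185 and g(1) = 1 − Σzᵢ/Kᵢ = -1.034, so a root lies in (0, 1).
Newton–Raphson from β = 0.42:
  β = 0.420: g = -0.2577, g' = -0.858 → β = 0.120
  β = 0.120: g = 0.0241, g' = -1.145 → β = 0.141
Converged at β = 0.141.
Compositions from xᵢ = zᵢ/(1+β(Kᵢ−1)), yᵢ = Kᵢxᵢ:
  diethyl ether: x = 0.199, y = 0.651
  cyclohexane: x = 0.200, y = 0.155
  toluene: x = 0.258, y = 0.094
  n-octane: x = 0.342, y = 0.100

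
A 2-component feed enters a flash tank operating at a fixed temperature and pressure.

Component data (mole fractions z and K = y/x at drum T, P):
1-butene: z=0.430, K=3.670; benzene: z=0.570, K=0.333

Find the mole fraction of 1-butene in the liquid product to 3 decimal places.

x_1-butene = 0.200

Rachford–Rice: g(ψ) = Σ zᵢ(Kᵢ−1)/(1+ψ(Kᵢ−1)) = 0.
Check two-phase: ΣzᵢKᵢ = 1.768 > 1 and Σzᵢ/Kᵢ = 1.829 > 1, so g(0) = 0.768 > 0 and g(1) = -0.829 < 0.
Binary case is linear: z₁(K₁−1)(1+ψ(K₂−1)) + z₂(K₂−1)(1+ψ(K₁−1)) = 0
⇒ ψ = [z₁(K₁−1)+z₂(K₂−1)] / [−(K₁−1)(K₂−1)] = 0.7679/1.7809 = 0.431
Compositions from xᵢ = zᵢ/(1+ψ(Kᵢ−1)), yᵢ = Kᵢxᵢ:
  1-butene: x = 0.200, y = 0.734
  benzene: x = 0.800, y = 0.266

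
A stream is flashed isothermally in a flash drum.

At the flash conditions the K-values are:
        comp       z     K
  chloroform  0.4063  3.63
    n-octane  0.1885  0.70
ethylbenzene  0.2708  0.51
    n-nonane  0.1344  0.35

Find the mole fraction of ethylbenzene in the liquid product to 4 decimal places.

Material balance + equilibrium reduce to Σ zᵢ(Kᵢ−1)/(1+ψ(Kᵢ−1)) = 0.
g(0) = ΣzᵢKᵢ − 1 = 0.7920 and g(1) = 1 − Σzᵢ/Kᵢ = -0.2962, so a root lies in (0, 1).
Newton–Raphson from ψ = 0.5:
  ψ = 0.5000: g = 0.08988, g' = -0.7866 → ψ = 0.6143
  ψ = 0.6143: g = 0.00397, g' = -0.7267 → ψ = 0.6197
Converged at ψ = 0.6197.
Compositions from xᵢ = zᵢ/(1+ψ(Kᵢ−1)), yᵢ = Kᵢxᵢ:
  chloroform: x = 0.1545, y = 0.5608
  n-octane: x = 0.2316, y = 0.1621
  ethylbenzene: x = 0.3889, y = 0.1983
  n-nonane: x = 0.2251, y = 0.0788

x_ethylbenzene = 0.3889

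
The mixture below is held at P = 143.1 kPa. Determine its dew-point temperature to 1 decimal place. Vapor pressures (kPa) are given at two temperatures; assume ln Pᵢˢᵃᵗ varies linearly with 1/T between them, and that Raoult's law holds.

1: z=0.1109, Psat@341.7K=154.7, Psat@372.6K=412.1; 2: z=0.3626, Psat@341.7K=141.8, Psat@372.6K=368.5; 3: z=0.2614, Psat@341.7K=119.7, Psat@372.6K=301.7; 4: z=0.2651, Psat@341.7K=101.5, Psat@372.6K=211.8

Dew-point temperature: Σzᵢ·P/Pᵢˢᵃᵗ(T) = 1. Interpolate ln Pᵢˢᵃᵗ = aᵢ + bᵢ/T.
  T = 341.7 K: ΣzᵢP/Pᵢˢᵃᵗ = 1.1548
  T = 372.6 K: ΣzᵢP/Pᵢˢᵃᵗ = 0.4824
  T = 357.1 K: ΣzᵢP/Pᵢˢᵃᵗ = 0.7325
  T = 349.4 K: ΣzᵢP/Pᵢˢᵃᵗ = 0.9148
  T = 345.5 K: ΣzᵢP/Pᵢˢᵃᵗ = 1.0279
  T = 347.4 K: ΣzᵢP/Pᵢˢᵃᵗ = 0.9708
Interpolating between 345.5 K and 347.4 K gives T ≈ 346.4 K.

T = 346.4 K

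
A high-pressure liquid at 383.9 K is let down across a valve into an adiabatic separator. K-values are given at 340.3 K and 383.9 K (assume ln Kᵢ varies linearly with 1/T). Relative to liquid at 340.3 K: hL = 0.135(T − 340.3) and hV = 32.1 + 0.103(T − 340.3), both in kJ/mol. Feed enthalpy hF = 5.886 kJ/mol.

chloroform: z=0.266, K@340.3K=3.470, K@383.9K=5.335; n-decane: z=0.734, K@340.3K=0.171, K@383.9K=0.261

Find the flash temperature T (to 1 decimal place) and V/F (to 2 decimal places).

Adiabatic flash: solve Rachford–Rice at each trial T, then check hF = ψ·hV(T) + (1−ψ)·hL(T).
  T = 340.3 K: K = (3.470, 0.171), RR gives ψ = 0.024, H_out = 0.761 kJ/mol
  T = 383.9 K: K = (5.335, 0.261), RR gives ψ = 0.191, H_out = 11.739 kJ/mol
  T = 362.1 K: K = (4.359, 0.214), RR gives ψ = 0.120, H_out = 6.707 kJ/mol
  T = 351.2 K: K = (3.903, 0.192), RR gives ψ = 0.076, H_out = 3.895 kJ/mol
  T = 356.6 K: K = (4.126, 0.203), RR gives ψ = 0.099, H_out = 5.321 kJ/mol
  T = 359.4 K: K = (4.244, 0.208), RR gives ψ = 0.110, H_out = 6.034 kJ/mol
  T = 358.0 K: K = (4.185, 0.206), RR gives ψ = 0.104, H_out = 5.680 kJ/mol
Linear interpolation between T = 358.0 (H_out = 5.680) and T = 359.4 (H_out = 6.034) on hF = 5.886 gives T ≈ 358.8 K, at which ψ = 0.11.

T = 358.8 K, V/F = 0.11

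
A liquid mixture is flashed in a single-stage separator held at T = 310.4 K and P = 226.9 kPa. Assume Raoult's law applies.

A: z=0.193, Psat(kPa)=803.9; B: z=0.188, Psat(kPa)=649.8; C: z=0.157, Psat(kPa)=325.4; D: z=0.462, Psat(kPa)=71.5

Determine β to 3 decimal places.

Raoult's law: Kᵢ = Pᵢˢᵃᵗ/P = Pᵢˢᵃᵗ/226.9.
  K_A = 803.9/226.9 = 3.54297, K_B = 649.8/226.9 = 2.86382, K_C = 325.4/226.9 = 1.43411, K_D = 71.5/226.9 = 0.31512
Newton iteration, β⁰ = 0.58:
  β = 0.580: g = -0.1038, g' = -0.970 → β = 0.473
  β = 0.473: g = -0.0024, g' = -0.936 → β = 0.470
Converged at β = 0.470.

β = 0.470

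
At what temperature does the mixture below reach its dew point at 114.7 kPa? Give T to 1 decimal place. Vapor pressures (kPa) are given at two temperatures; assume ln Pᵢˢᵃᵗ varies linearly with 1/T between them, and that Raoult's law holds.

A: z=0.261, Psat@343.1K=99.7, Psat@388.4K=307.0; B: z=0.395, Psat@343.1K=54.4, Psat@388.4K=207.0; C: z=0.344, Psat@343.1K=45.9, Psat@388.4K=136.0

T = 367.9 K

Dew-point temperature: Σzᵢ·P/Pᵢˢᵃᵗ(T) = 1. Interpolate ln Pᵢˢᵃᵗ = aᵢ + bᵢ/T.
  T = 343.1 K: ΣzᵢP/Pᵢˢᵃᵗ = 1.9927
  T = 388.4 K: ΣzᵢP/Pᵢˢᵃᵗ = 0.6065
  T = 365.8 K: ΣzᵢP/Pᵢˢᵃᵗ = 1.0564
  T = 377.1 K: ΣzᵢP/Pᵢˢᵃᵗ = 0.7935
  T = 371.5 K: ΣzᵢP/Pᵢˢᵃᵗ = 0.9123
  T = 368.6 K: ΣzᵢP/Pᵢˢᵃᵗ = 0.9824
Interpolating between 365.8 K and 368.6 K gives T ≈ 367.9 K.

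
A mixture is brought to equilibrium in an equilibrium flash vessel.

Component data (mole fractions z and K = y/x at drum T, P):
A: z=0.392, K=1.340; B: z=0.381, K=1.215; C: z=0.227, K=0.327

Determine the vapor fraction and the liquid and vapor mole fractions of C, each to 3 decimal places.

Newton iteration, ψ⁰ = 0.48:
  ψ = 0.480: g = -0.0368, g' = -0.272 → ψ = 0.345
  ψ = 0.345: g = -0.0034, g' = -0.226 → ψ = 0.330
Converged at ψ = 0.330.
Compositions from xᵢ = zᵢ/(1+ψ(Kᵢ−1)), yᵢ = Kᵢxᵢ:
  A: x = 0.352, y = 0.472
  B: x = 0.356, y = 0.432
  C: x = 0.292, y = 0.095

ψ = 0.330, x_C = 0.292, y_C = 0.095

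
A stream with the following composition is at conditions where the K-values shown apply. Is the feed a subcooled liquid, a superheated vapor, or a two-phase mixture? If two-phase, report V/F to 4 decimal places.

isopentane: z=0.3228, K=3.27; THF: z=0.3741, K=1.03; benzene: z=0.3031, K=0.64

ΣzᵢKᵢ = 1.6349; Σzᵢ/Kᵢ = 0.9355.
Since Σzᵢ/Kᵢ < 1 the mixture is above its dew point — single vapor phase.

superheated vapor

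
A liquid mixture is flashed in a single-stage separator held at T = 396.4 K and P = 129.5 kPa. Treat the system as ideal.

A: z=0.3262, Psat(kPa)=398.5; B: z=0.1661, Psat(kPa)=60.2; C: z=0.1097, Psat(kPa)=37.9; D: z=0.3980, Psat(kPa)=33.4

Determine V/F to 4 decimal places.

Raoult's law: Kᵢ = Pᵢˢᵃᵗ/P = Pᵢˢᵃᵗ/129.5.
  K_A = 398.5/129.5 = 3.077220, K_B = 60.2/129.5 = 0.464865, K_C = 37.9/129.5 = 0.292664, K_D = 33.4/129.5 = 0.257915
Material balance + equilibrium reduce to Σ zᵢ(Kᵢ−1)/(1+V/F(Kᵢ−1)) = 0.
g(0) = ΣzᵢKᵢ − 1 = 0.2158 and g(1) = 1 − Σzᵢ/Kᵢ = -1.3813, so a root lies in (0, 1).
Newton–Raphson from V/F = 0.42:
  V/F = 0.4200: g = -0.29225, g' = -1.0543 → V/F = 0.1428
  V/F = 0.1428: g = 0.00968, g' = -1.2351 → V/F = 0.1506
  V/F = 0.1506: g = 0.00006, g' = -1.2194 → V/F = 0.1507
Converged at V/F = 0.1507.

V/F = 0.1507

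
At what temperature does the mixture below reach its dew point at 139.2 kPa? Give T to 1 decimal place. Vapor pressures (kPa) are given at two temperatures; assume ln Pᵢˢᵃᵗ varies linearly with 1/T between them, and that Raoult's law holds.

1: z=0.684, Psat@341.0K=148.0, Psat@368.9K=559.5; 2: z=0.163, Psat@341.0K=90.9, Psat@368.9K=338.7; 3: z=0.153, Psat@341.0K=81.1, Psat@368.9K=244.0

T = 344.0 K

Dew-point temperature: Σzᵢ·P/Pᵢˢᵃᵗ(T) = 1. Interpolate ln Pᵢˢᵃᵗ = aᵢ + bᵢ/T.
  T = 341.0 K: ΣzᵢP/Pᵢˢᵃᵗ = 1.1555
  T = 368.9 K: ΣzᵢP/Pᵢˢᵃᵗ = 0.3245
  T = 354.9 K: ΣzᵢP/Pᵢˢᵃᵗ = 0.5979
  T = 347.9 K: ΣzᵢP/Pᵢˢᵃᵗ = 0.8274
  T = 344.4 K: ΣzᵢP/Pᵢˢᵃᵗ = 0.9785
  T = 342.7 K: ΣzᵢP/Pᵢˢᵃᵗ = 1.0629
Interpolating between 342.7 K and 344.4 K gives T ≈ 344.0 K.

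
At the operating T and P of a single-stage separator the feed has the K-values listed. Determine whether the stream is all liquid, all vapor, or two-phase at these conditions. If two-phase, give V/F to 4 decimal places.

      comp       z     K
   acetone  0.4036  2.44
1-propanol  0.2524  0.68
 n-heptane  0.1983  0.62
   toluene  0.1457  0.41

two-phase, V/F = 0.5583

ΣzᵢKᵢ = 1.3391; Σzᵢ/Kᵢ = 1.2118.
Both exceed 1, so a two-phase solution exists.
Let ψ = V/F and solve Σ zᵢ(Kᵢ−1)/(1+ψ(Kᵢ−1)) = 0.
Newton iteration, ψ⁰ = 0.55:
  ψ = 0.5500: g = 0.00378, g' = -0.4556 → ψ = 0.5583
Converged at ψ = 0.5583.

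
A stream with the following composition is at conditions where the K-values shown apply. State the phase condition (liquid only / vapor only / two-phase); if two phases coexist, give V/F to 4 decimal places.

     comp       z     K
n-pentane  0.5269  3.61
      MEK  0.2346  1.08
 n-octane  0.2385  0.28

two-phase, V/F = 0.8519

ΣzᵢKᵢ = 2.2223; Σzᵢ/Kᵢ = 1.2150.
Both exceed 1, so a two-phase solution exists.
Rachford–Rice: g(ψ) = Σ zᵢ(Kᵢ−1)/(1+ψ(Kᵢ−1)) = 0.
Iterate (Newton) starting at ψ = 0.68:
  ψ = 0.6800: g = 0.17696, g' = -0.9421 → ψ = 0.8678
  ψ = 0.8678: g = -0.01899, g' = -1.2165 → ψ = 0.8522
  ψ = 0.8522: g = -0.00033, g' = -1.1747 → ψ = 0.8519
Converged at ψ = 0.8519.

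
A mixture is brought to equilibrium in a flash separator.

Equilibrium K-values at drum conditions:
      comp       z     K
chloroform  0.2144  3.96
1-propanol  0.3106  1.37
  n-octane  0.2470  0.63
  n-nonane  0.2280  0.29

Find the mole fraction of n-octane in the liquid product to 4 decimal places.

x_n-octane = 0.3010

Rachford–Rice: g(ψ) = Σ zᵢ(Kᵢ−1)/(1+ψ(Kᵢ−1)) = 0.
Feasibility: ΣzᵢKᵢ = 1.4963, Σzᵢ/Kᵢ = 1.4591 — both > 1, two phases present.
Newton iteration, ψ⁰ = 0.44:
  ψ = 0.4400: g = 0.02988, g' = -0.6772 → ψ = 0.4841
  ψ = 0.4841: g = 0.00030, g' = -0.6650 → ψ = 0.4846
Converged at ψ = 0.4846.
Compositions from xᵢ = zᵢ/(1+ψ(Kᵢ−1)), yᵢ = Kᵢxᵢ:
  chloroform: x = 0.0881, y = 0.3488
  1-propanol: x = 0.2634, y = 0.3608
  n-octane: x = 0.3010, y = 0.1896
  n-nonane: x = 0.3476, y = 0.1008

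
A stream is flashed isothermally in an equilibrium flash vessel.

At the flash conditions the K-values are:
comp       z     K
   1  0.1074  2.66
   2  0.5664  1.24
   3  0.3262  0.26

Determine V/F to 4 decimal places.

Rachford–Rice: g(V/F) = Σ zᵢ(Kᵢ−1)/(1+V/F(Kᵢ−1)) = 0.
Check two-phase: ΣzᵢKᵢ = 1.0728 > 1 and Σzᵢ/Kᵢ = 1.7518 > 1, so g(0) = 0.0728 > 0 and g(1) = -0.7518 < 0.
Newton–Raphson from V/F = 0.56:
  V/F = 0.5600: g = -0.19998, g' = -0.6257 → V/F = 0.2404
  V/F = 0.2404: g = -0.03767, g' = -0.4447 → V/F = 0.1557
  V/F = 0.1557: g = -0.00011, g' = -0.4454 → V/F = 0.1554
Converged at V/F = 0.1554.

V/F = 0.1554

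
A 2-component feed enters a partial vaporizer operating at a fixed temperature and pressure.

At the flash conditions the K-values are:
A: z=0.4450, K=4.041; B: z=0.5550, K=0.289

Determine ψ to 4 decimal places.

Binary case is linear: z₁(K₁−1)(1+ψ(K₂−1)) + z₂(K₂−1)(1+ψ(K₁−1)) = 0
⇒ ψ = [z₁(K₁−1)+z₂(K₂−1)] / [−(K₁−1)(K₂−1)] = 0.95864/2.16215 = 0.4434

ψ = 0.4434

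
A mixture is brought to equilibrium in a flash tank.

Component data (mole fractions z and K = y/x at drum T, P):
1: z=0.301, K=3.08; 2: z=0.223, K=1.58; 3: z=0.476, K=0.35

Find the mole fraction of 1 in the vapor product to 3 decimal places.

Rachford–Rice: g(V/F) = Σ zᵢ(Kᵢ−1)/(1+V/F(Kᵢ−1)) = 0.
Check two-phase: ΣzᵢKᵢ = 1.446 > 1 and Σzᵢ/Kᵢ = 1.599 > 1, so g(0) = 0.446 > 0 and g(1) = -0.599 < 0.
Newton iteration, V/F⁰ = 0.5:
  V/F = 0.500: g = -0.0512, g' = -0.799 → V/F = 0.436
Converged at V/F = 0.436.
Compositions from xᵢ = zᵢ/(1+V/F(Kᵢ−1)), yᵢ = Kᵢxᵢ:
  1: x = 0.158, y = 0.486
  2: x = 0.178, y = 0.281
  3: x = 0.664, y = 0.232

y_1 = 0.486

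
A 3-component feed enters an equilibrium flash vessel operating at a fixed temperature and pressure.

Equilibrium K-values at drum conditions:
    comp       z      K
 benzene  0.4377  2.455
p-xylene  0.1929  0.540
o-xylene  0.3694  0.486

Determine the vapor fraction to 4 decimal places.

Let ψ = V/F and solve Σ zᵢ(Kᵢ−1)/(1+ψ(Kᵢ−1)) = 0.
Feasibility: ΣzᵢKᵢ = 1.3582, Σzᵢ/Kᵢ = 1.2956 — both > 1, two phases present.
Newton iteration, ψ⁰ = 0.69:
  ψ = 0.6900: g = -0.10641, g' = -0.5527 → ψ = 0.4975
  ψ = 0.4975: g = -0.00072, g' = -0.5566 → ψ = 0.4962
Converged at ψ = 0.4962.

ψ = 0.4962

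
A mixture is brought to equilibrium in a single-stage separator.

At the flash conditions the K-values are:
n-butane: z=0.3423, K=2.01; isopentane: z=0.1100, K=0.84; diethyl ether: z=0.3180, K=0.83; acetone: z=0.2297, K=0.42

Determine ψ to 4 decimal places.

Newton iteration, ψ⁰ = 0.5:
  ψ = 0.5000: g = -0.03614, g' = -0.3218 → ψ = 0.3877
  ψ = 0.3877: g = -0.00007, g' = -0.3227 → ψ = 0.3875
Converged at ψ = 0.3875.

ψ = 0.3875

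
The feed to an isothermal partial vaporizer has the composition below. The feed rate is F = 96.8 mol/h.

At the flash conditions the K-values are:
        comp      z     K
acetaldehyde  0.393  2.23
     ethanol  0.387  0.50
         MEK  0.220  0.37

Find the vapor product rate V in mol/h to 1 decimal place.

Material balance + equilibrium reduce to Σ zᵢ(Kᵢ−1)/(1+ψ(Kᵢ−1)) = 0.
g(0) = ΣzᵢKᵢ − 1 = 0.151 and g(1) = 1 − Σzᵢ/Kᵢ = -0.545, so a root lies in (0, 1).
Newton iteration, ψ⁰ = 0.35:
  ψ = 0.350: g = -0.0744, g' = -0.576 → ψ = 0.221
  ψ = 0.221: g = 0.0016, g' = -0.608 → ψ = 0.223
Converged at ψ = 0.223.
Then V = ψ·F = 0.2235·96.8 = 21.6 mol/h and L = F − V = 75.2 mol/h.

V = 21.6 mol/h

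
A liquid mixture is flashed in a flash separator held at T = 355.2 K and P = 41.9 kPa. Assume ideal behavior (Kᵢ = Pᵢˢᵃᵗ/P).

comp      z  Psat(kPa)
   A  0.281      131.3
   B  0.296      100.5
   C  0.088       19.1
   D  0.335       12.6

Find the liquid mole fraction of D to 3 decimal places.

Raoult's law: Kᵢ = Pᵢˢᵃᵗ/P = Pᵢˢᵃᵗ/41.9.
  K_A = 131.3/41.9 = 3.13365, K_B = 100.5/41.9 = 2.39857, K_C = 19.1/41.9 = 0.45585, K_D = 12.6/41.9 = 0.30072
Let ψ = V/F and solve Σ zᵢ(Kᵢ−1)/(1+ψ(Kᵢ−1)) = 0.
Check two-phase: ΣzᵢKᵢ = 1.731 > 1 and Σzᵢ/Kᵢ = 1.520 > 1, so g(0) = 0.731 > 0 and g(1) = -0.520 < 0.
Newton iteration, ψ⁰ = 0.5:
  ψ = 0.500: g = 0.1077, g' = -0.936 → ψ = 0.615
  ψ = 0.615: g = -0.0012, g' = -0.970 → ψ = 0.614
Converged at ψ = 0.614.
Compositions from xᵢ = zᵢ/(1+ψ(Kᵢ−1)), yᵢ = Kᵢxᵢ:
  A: x = 0.122, y = 0.381
  B: x = 0.159, y = 0.382
  C: x = 0.132, y = 0.060
  D: x = 0.587, y = 0.177

x_D = 0.587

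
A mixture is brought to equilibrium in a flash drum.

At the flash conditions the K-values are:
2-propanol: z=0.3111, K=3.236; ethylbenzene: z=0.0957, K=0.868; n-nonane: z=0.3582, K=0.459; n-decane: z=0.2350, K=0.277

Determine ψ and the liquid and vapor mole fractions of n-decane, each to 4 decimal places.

ψ = 0.2517, x_n-decane = 0.2873, y_n-decane = 0.0796

Material balance + equilibrium reduce to Σ zᵢ(Kᵢ−1)/(1+ψ(Kᵢ−1)) = 0.
Check two-phase: ΣzᵢKᵢ = 1.3193 > 1 and Σzᵢ/Kᵢ = 1.8352 > 1, so g(0) = 0.3193 > 0 and g(1) = -0.8352 < 0.
Newton–Raphson from ψ = 0.46:
  ψ = 0.4600: g = -0.18310, g' = -0.8415 → ψ = 0.2424
  ψ = 0.2424: g = 0.00901, g' = -0.9754 → ψ = 0.2516
  ψ = 0.2516: g = 0.00006, g' = -0.9628 → ψ = 0.2517
Converged at ψ = 0.2517.
Compositions from xᵢ = zᵢ/(1+ψ(Kᵢ−1)), yᵢ = Kᵢxᵢ:
  2-propanol: x = 0.1991, y = 0.6442
  ethylbenzene: x = 0.0990, y = 0.0859
  n-nonane: x = 0.4147, y = 0.1903
  n-decane: x = 0.2873, y = 0.0796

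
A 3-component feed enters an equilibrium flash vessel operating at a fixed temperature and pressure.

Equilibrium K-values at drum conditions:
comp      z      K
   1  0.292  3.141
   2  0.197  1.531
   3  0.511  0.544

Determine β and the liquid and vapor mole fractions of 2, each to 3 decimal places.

Material balance + equilibrium reduce to Σ zᵢ(Kᵢ−1)/(1+β(Kᵢ−1)) = 0.
Check two-phase: ΣzᵢKᵢ = 1.497 > 1 and Σzᵢ/Kᵢ = 1.161 > 1, so g(0) = 0.497 > 0 and g(1) = -0.161 < 0.
Newton iteration, β⁰ = 0.53:
  β = 0.530: g = 0.0672, g' = -0.512 → β = 0.661
  β = 0.661: g = 0.0026, g' = -0.478 → β = 0.667
Converged at β = 0.667.
Compositions from xᵢ = zᵢ/(1+β(Kᵢ−1)), yᵢ = Kᵢxᵢ:
  1: x = 0.120, y = 0.378
  2: x = 0.145, y = 0.223
  3: x = 0.734, y = 0.399

β = 0.667, x_2 = 0.145, y_2 = 0.223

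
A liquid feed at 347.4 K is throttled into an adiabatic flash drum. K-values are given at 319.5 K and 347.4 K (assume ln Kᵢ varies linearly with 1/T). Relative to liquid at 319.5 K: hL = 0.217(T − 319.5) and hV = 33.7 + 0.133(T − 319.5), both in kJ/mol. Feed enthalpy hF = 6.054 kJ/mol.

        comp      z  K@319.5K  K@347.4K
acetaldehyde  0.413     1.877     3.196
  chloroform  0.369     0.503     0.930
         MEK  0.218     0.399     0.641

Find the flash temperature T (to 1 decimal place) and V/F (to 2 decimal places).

Adiabatic flash: solve Rachford–Rice at each trial T, then check hF = ψ·hV(T) + (1−ψ)·hL(T).
  T = 319.5 K: K = (1.877, 0.503, 0.399), RR gives ψ = 0.101, H_out = 3.415 kJ/mol
  T = 347.4 K: K = (3.196, 0.930, 0.641), RR gives ψ = 1.000, H_out = 37.411 kJ/mol
  T = 333.4 K: K = (2.474, 0.692, 0.510), RR gives ψ = 0.681, H_out = 25.162 kJ/mol
  T = 326.4 K: K = (2.159, 0.591, 0.452), RR gives ψ = 0.386, H_out = 14.298 kJ/mol
  T = 322.9 K: K = (2.013, 0.545, 0.425), RR gives ψ = 0.245, H_out = 8.939 kJ/mol
  T = 321.2 K: K = (1.944, 0.524, 0.412), RR gives ψ = 0.175, H_out = 6.236 kJ/mol
Linear interpolation between T = 319.5 (H_out = 3.415) and T = 321.2 (H_out = 6.236) on hF = 6.054 gives T ≈ 321.1 K, at which ψ = 0.17.

T = 321.1 K, V/F = 0.17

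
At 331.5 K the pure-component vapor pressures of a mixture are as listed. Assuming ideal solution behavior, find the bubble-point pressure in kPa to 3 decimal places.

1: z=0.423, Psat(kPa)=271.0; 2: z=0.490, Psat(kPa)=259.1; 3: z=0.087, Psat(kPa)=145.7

Pbub = 254.268 kPa

At the bubble point ψ → 0, so ΣzᵢKᵢ = 1 with Kᵢ = Pᵢˢᵃᵗ/P ⇒ P = ΣzᵢPᵢˢᵃᵗ.
P = 0.423·271.0 + 0.490·259.1 + 0.087·145.7 = 254.268 kPa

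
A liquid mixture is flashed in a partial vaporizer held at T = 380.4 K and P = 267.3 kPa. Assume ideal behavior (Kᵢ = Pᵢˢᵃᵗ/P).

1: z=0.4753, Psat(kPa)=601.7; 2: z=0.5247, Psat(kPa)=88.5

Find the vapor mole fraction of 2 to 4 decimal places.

y_2 = 0.2157

Raoult's law: Kᵢ = Pᵢˢᵃᵗ/P = Pᵢˢᵃᵗ/267.3.
  K_1 = 601.7/267.3 = 2.251029, K_2 = 88.5/267.3 = 0.331089
Rachford–Rice: g(ψ) = Σ zᵢ(Kᵢ−1)/(1+ψ(Kᵢ−1)) = 0.
Check two-phase: ΣzᵢKᵢ = 1.2436 > 1 and Σzᵢ/Kᵢ = 1.7959 > 1, so g(0) = 0.2436 > 0 and g(1) = -0.7959 < 0.
Binary case is linear: z₁(K₁−1)(1+ψ(K₂−1)) + z₂(K₂−1)(1+ψ(K₁−1)) = 0
⇒ ψ = [z₁(K₁−1)+z₂(K₂−1)] / [−(K₁−1)(K₂−1)] = 0.24364/0.83683 = 0.2911
Compositions from xᵢ = zᵢ/(1+ψ(Kᵢ−1)), yᵢ = Kᵢxᵢ:
  1: x = 0.3484, y = 0.7843
  2: x = 0.6516, y = 0.2157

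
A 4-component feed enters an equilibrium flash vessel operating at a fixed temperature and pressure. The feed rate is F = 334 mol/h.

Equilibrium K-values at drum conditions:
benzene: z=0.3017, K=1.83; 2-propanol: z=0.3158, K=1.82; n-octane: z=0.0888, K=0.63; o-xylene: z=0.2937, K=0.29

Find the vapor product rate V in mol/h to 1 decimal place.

V = 165.3 mol/h

Newton iteration, V/F⁰ = 0.5:
  V/F = 0.5000: g = -0.00299, g' = -0.5848 → V/F = 0.4949
Converged at V/F = 0.4949.
Then V = V/F·F = 0.4949·334 = 165.3 mol/h and L = F − V = 168.7 mol/h.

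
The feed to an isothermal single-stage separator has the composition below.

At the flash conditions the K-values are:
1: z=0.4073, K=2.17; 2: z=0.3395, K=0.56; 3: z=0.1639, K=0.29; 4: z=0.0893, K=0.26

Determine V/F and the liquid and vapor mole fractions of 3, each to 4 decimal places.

Material balance + equilibrium reduce to Σ zᵢ(Kᵢ−1)/(1+V/F(Kᵢ−1)) = 0.
Check two-phase: ΣzᵢKᵢ = 1.1447 > 1 and Σzᵢ/Kᵢ = 1.7026 > 1, so g(0) = 0.1447 > 0 and g(1) = -0.7026 < 0.
Newton–Raphson from V/F = 0.5:
  V/F = 0.5000: g = -0.17617, g' = -0.6518 → V/F = 0.2297
  V/F = 0.2297: g = -0.00924, g' = -0.6166 → V/F = 0.2147
  V/F = 0.2147: g = 0.00003, g' = -0.6204 → V/F = 0.2148
Converged at V/F = 0.2148.
Compositions from xᵢ = zᵢ/(1+V/F(Kᵢ−1)), yᵢ = Kᵢxᵢ:
  1: x = 0.3255, y = 0.7064
  2: x = 0.3749, y = 0.2100
  3: x = 0.1934, y = 0.0561
  4: x = 0.1062, y = 0.0276

V/F = 0.2148, x_3 = 0.1934, y_3 = 0.0561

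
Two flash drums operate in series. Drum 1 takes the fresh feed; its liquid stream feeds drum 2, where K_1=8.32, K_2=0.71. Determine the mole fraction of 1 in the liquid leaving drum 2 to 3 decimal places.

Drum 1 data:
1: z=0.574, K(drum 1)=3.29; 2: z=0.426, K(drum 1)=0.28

Drum 1:
Material balance + equilibrium reduce to Σ zᵢ(Kᵢ−1)/(1+ψ₁(Kᵢ−1)) = 0.
Check two-phase: ΣzᵢKᵢ = 2.008 > 1 and Σzᵢ/Kᵢ = 1.696 > 1, so g(0) = 1.008 > 0 and g(1) = -0.696 < 0.
Binary case is linear: z₁(K₁−1)(1+ψ₁(K₂−1)) + z₂(K₂−1)(1+ψ₁(K₁−1)) = 0
⇒ ψ₁ = [z₁(K₁−1)+z₂(K₂−1)] / [−(K₁−1)(K₂−1)] = 1.0077/1.6488 = 0.611
Drum-1 compositions:
  1: x = 0.239, y = 0.787
  2: x = 0.761, y = 0.213
Drum-2 feed = drum-1 liquid: z₂ = (0.2392, 0.7608).
Drum 2:
Binary case is linear: z₁(K₁−1)(1+ψ₂(K₂−1)) + z₂(K₂−1)(1+ψ₂(K₁−1)) = 0
⇒ ψ₂ = [z₁(K₁−1)+z₂(K₂−1)] / [−(K₁−1)(K₂−1)] = 1.5303/2.1228 = 0.721
  1: x = 0.038, y = 0.317
  2: x = 0.962, y = 0.683

x_1 (drum 2) = 0.038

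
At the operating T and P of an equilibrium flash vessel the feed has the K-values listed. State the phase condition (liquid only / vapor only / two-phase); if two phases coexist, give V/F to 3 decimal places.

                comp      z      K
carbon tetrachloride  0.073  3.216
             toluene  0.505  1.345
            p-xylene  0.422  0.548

ΣzᵢKᵢ = 1.145; Σzᵢ/Kᵢ = 1.168.
Both exceed 1, so a two-phase solution exists.
Let ψ = V/F and solve Σ zᵢ(Kᵢ−1)/(1+ψ(Kᵢ−1)) = 0.
Newton–Raphson from ψ = 0.5:
  ψ = 0.500: g = -0.0211, g' = -0.268 → ψ = 0.421
  ψ = 0.421: g = 0.0002, g' = -0.273 → ψ = 0.422
Converged at ψ = 0.422.

two-phase, V/F = 0.422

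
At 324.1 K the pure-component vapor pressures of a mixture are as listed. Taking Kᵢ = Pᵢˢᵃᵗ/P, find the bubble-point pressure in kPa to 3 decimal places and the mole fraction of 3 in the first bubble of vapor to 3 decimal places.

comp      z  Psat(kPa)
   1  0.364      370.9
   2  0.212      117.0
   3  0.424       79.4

Pbub = 193.477 kPa, y_3 = 0.174

At the bubble point ψ → 0, so ΣzᵢKᵢ = 1 with Kᵢ = Pᵢˢᵃᵗ/P ⇒ P = ΣzᵢPᵢˢᵃᵗ.
P = 0.364·370.9 + 0.212·117.0 + 0.424·79.4 = 193.477 kPa
yᵢ = zᵢPᵢˢᵃᵗ/P ⇒ y_3 = 0.424·79.4/193.477 = 0.174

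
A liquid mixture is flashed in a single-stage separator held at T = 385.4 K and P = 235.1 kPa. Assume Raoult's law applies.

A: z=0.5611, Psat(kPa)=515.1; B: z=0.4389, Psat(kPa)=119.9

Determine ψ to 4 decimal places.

Raoult's law: Kᵢ = Pᵢˢᵃᵗ/P = Pᵢˢᵃᵗ/235.1.
  K_A = 515.1/235.1 = 2.190983, K_B = 119.9/235.1 = 0.509996
Let ψ = V/F and solve Σ zᵢ(Kᵢ−1)/(1+ψ(Kᵢ−1)) = 0.
g(0) = ΣzᵢKᵢ − 1 = 0.4532 and g(1) = 1 − Σzᵢ/Kᵢ = -0.1167, so a root lies in (0, 1).
Newton iteration, ψ⁰ = 0.3:
  ψ = 0.3000: g = 0.24022, g' = -0.5769 → ψ = 0.7164
  ψ = 0.7164: g = 0.02918, g' = -0.4820 → ψ = 0.7770
  ψ = 0.7770: g = -0.00020, g' = -0.4895 → ψ = 0.7766
Converged at ψ = 0.7766.

ψ = 0.7766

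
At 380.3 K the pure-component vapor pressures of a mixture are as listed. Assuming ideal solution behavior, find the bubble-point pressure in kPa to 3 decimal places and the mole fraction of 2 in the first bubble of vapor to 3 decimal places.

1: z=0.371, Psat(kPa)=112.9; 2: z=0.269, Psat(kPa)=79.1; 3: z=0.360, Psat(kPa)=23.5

At the bubble point ψ → 0, so ΣzᵢKᵢ = 1 with Kᵢ = Pᵢˢᵃᵗ/P ⇒ P = ΣzᵢPᵢˢᵃᵗ.
P = 0.371·112.9 + 0.269·79.1 + 0.360·23.5 = 71.624 kPa
yᵢ = zᵢPᵢˢᵃᵗ/P ⇒ y_2 = 0.269·79.1/71.624 = 0.297

Pbub = 71.624 kPa, y_2 = 0.297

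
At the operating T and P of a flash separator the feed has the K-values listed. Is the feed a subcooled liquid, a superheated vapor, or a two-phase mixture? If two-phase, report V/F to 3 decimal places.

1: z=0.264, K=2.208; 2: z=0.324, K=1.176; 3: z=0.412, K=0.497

two-phase, V/F = 0.426

ΣzᵢKᵢ = 1.169; Σzᵢ/Kᵢ = 1.224.
Both exceed 1, so a two-phase solution exists.
Rachford–Rice: g(ψ) = Σ zᵢ(Kᵢ−1)/(1+ψ(Kᵢ−1)) = 0.
Iterate (Newton) starting at ψ = 0.5:
  ψ = 0.500: g = -0.0256, g' = -0.344 → ψ = 0.426
Converged at ψ = 0.426.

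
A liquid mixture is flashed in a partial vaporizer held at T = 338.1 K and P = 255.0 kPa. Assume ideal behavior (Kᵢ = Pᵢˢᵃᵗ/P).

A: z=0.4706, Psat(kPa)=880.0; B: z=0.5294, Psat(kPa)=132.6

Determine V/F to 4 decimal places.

V/F = 0.7644

Raoult's law: Kᵢ = Pᵢˢᵃᵗ/P = Pᵢˢᵃᵗ/255.0.
  K_A = 880.0/255.0 = 3.450980, K_B = 132.6/255.0 = 0.520000
Rachford–Rice: g(V/F) = Σ zᵢ(Kᵢ−1)/(1+V/F(Kᵢ−1)) = 0.
Feasibility: ΣzᵢKᵢ = 1.8993, Σzᵢ/Kᵢ = 1.1544 — both > 1, two phases present.
Newton–Raphson from V/F = 0.5:
  V/F = 0.5000: g = 0.18392, g' = -0.7820 → V/F = 0.7352
  V/F = 0.7352: g = 0.01896, g' = -0.6514 → V/F = 0.7643
  V/F = 0.7643: g = 0.00007, g' = -0.6467 → V/F = 0.7644
Converged at V/F = 0.7644.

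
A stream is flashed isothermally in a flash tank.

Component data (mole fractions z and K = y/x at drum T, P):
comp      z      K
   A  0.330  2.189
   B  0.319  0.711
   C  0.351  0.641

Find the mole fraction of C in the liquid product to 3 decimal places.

x_C = 0.418

Rachford–Rice: g(ψ) = Σ zᵢ(Kᵢ−1)/(1+ψ(Kᵢ−1)) = 0.
Feasibility: ΣzᵢKᵢ = 1.174, Σzᵢ/Kᵢ = 1.147 — both > 1, two phases present.
Newton–Raphson from ψ = 0.34:
  ψ = 0.340: g = 0.0336, g' = -0.328 → ψ = 0.443
  ψ = 0.443: g = 0.0016, g' = -0.299 → ψ = 0.448
Converged at ψ = 0.448.
Compositions from xᵢ = zᵢ/(1+ψ(Kᵢ−1)), yᵢ = Kᵢxᵢ:
  A: x = 0.215, y = 0.471
  B: x = 0.366, y = 0.261
  C: x = 0.418, y = 0.268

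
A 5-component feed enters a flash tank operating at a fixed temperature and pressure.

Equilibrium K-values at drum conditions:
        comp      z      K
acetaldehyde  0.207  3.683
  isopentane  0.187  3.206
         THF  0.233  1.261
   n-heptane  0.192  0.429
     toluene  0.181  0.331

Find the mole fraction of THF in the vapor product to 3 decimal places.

y_THF = 0.249

Iterate (Newton) starting at ψ = 0.5:
  ψ = 0.500: g = 0.1518, g' = -0.796 → ψ = 0.691
  ψ = 0.691: g = 0.0035, g' = -0.788 → ψ = 0.695
Converged at ψ = 0.695.
Compositions from xᵢ = zᵢ/(1+ψ(Kᵢ−1)), yᵢ = Kᵢxᵢ:
  acetaldehyde: x = 0.072, y = 0.266
  isopentane: x = 0.074, y = 0.237
  THF: x = 0.197, y = 0.249
  n-heptane: x = 0.318, y = 0.137
  toluene: x = 0.338, y = 0.112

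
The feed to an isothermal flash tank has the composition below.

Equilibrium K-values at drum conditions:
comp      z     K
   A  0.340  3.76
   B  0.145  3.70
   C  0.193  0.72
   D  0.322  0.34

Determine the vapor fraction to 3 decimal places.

ψ = 0.693

Iterate (Newton) starting at ψ = 0.41:
  ψ = 0.410: g = 0.2736, g' = -1.091 → ψ = 0.661
  ψ = 0.661: g = 0.0297, g' = -0.925 → ψ = 0.693
Converged at ψ = 0.693.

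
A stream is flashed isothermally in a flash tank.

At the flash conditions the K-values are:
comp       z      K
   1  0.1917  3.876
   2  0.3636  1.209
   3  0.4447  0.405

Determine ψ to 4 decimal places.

ψ = 0.3674

Material balance + equilibrium reduce to Σ zᵢ(Kᵢ−1)/(1+ψ(Kᵢ−1)) = 0.
Feasibility: ΣzᵢKᵢ = 1.3627, Σzᵢ/Kᵢ = 1.4482 — both > 1, two phases present.
Newton–Raphson from ψ = 0.5:
  ψ = 0.5000: g = -0.08171, g' = -0.5988 → ψ = 0.3635
  ψ = 0.3635: g = 0.00252, g' = -0.6490 → ψ = 0.3674
Converged at ψ = 0.3674.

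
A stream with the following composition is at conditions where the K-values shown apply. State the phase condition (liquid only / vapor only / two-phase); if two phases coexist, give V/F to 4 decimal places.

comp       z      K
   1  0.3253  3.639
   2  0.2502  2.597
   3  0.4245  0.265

ΣzᵢKᵢ = 1.9460; Σzᵢ/Kᵢ = 1.7876.
Both exceed 1, so a two-phase solution exists.
Newton iteration, ψ⁰ = 0.5:
  ψ = 0.5000: g = 0.09898, g' = -1.1916 → ψ = 0.5831
  ψ = 0.5831: g = -0.00094, g' = -1.2249 → ψ = 0.5823
Converged at ψ = 0.5823.

two-phase, V/F = 0.5823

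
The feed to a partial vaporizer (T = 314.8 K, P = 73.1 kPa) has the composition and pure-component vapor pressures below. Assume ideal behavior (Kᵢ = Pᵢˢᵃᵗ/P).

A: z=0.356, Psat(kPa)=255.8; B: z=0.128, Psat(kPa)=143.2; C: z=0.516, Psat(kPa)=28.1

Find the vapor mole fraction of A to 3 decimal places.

Raoult's law: Kᵢ = Pᵢˢᵃᵗ/P = Pᵢˢᵃᵗ/73.1.
  K_A = 255.8/73.1 = 3.49932, K_B = 143.2/73.1 = 1.95896, K_C = 28.1/73.1 = 0.38440
Material balance + equilibrium reduce to Σ zᵢ(Kᵢ−1)/(1+ψ(Kᵢ−1)) = 0.
Feasibility: ΣzᵢKᵢ = 1.695, Σzᵢ/Kᵢ = 1.509 — both > 1, two phases present.
Newton iteration, ψ⁰ = 0.5:
  ψ = 0.500: g = 0.0196, g' = -0.901 → ψ = 0.522
Converged at ψ = 0.522.
Compositions from xᵢ = zᵢ/(1+ψ(Kᵢ−1)), yᵢ = Kᵢxᵢ:
  A: x = 0.155, y = 0.541
  B: x = 0.085, y = 0.167
  C: x = 0.760, y = 0.292

y_A = 0.541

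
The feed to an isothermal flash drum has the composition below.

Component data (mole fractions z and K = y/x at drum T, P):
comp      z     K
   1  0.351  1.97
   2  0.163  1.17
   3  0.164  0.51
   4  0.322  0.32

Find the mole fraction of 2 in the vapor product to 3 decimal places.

Rachford–Rice: g(ψ) = Σ zᵢ(Kᵢ−1)/(1+ψ(Kᵢ−1)) = 0.
g(0) = ΣzᵢKᵢ − 1 = 0.069 and g(1) = 1 − Σzᵢ/Kᵢ = -0.645, so a root lies in (0, 1).
Iterate (Newton) starting at ψ = 0.35:
  ψ = 0.350: g = -0.1040, g' = -0.502 → ψ = 0.143
  ψ = 0.143: g = -0.0028, g' = -0.487 → ψ = 0.137
Converged at ψ = 0.137.
Compositions from xᵢ = zᵢ/(1+ψ(Kᵢ−1)), yᵢ = Kᵢxᵢ:
  1: x = 0.310, y = 0.610
  2: x = 0.159, y = 0.186
  3: x = 0.176, y = 0.090
  4: x = 0.355, y = 0.114

y_2 = 0.186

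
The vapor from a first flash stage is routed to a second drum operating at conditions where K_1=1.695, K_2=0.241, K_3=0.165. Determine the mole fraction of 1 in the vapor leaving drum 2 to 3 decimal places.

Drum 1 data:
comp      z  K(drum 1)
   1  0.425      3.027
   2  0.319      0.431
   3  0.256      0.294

y_1 (drum 2) = 0.901

Drum 1:
Let ψ₁ = V/F and solve Σ zᵢ(Kᵢ−1)/(1+ψ₁(Kᵢ−1)) = 0.
Feasibility: ΣzᵢKᵢ = 1.499, Σzᵢ/Kᵢ = 1.751 — both > 1, two phases present.
Newton iteration, ψ₁⁰ = 0.5:
  ψ₁ = 0.500: g = -0.1052, g' = -0.937 → ψ₁ = 0.388
Converged at ψ₁ = 0.388.
Drum-1 compositions:
  1: x = 0.238, y = 0.720
  2: x = 0.409, y = 0.176
  3: x = 0.353, y = 0.104
Drum-2 feed = drum-1 vapor: z₂ = (0.7198, 0.1765, 0.1037).
Drum 2:
Material balance + equilibrium reduce to Σ zᵢ(Kᵢ−1)/(1+ψ₂(Kᵢ−1)) = 0.
Check two-phase: ΣzᵢKᵢ = 1.280 > 1 and Σzᵢ/Kᵢ = 1.785 > 1, so g(0) = 0.280 > 0 and g(1) = -0.785 < 0.
Newton iteration, ψ₂⁰ = 0.5:
  ψ₂ = 0.500: g = 0.0067, g' = -0.669 → ψ₂ = 0.510
Converged at ψ₂ = 0.510.
  1: x = 0.531, y = 0.901
  2: x = 0.288, y = 0.069
  3: x = 0.181, y = 0.030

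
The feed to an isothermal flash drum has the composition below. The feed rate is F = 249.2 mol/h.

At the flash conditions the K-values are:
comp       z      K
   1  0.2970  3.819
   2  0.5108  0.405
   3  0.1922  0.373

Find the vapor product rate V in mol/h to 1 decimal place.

V = 60.4 mol/h

Newton iteration, V/F⁰ = 0.5:
  V/F = 0.5000: g = -0.26070, g' = -0.9333 → V/F = 0.2207
  V/F = 0.2207: g = 0.02644, g' = -1.2385 → V/F = 0.2420
  V/F = 0.2420: g = 0.00058, g' = -1.1858 → V/F = 0.2425
Converged at V/F = 0.2425.
Then V = V/F·F = 0.2425·249.2 = 60.4 mol/h and L = F − V = 188.8 mol/h.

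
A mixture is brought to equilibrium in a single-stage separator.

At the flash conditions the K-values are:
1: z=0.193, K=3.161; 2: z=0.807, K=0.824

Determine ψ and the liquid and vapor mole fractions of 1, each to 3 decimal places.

ψ = 0.723, x_1 = 0.075, y_1 = 0.238

Rachford–Rice: g(ψ) = Σ zᵢ(Kᵢ−1)/(1+ψ(Kᵢ−1)) = 0.
Check two-phase: ΣzᵢKᵢ = 1.275 > 1 and Σzᵢ/Kᵢ = 1.040 > 1, so g(0) = 0.275 > 0 and g(1) = -0.040 < 0.
Newton–Raphson from ψ = 0.48:
  ψ = 0.480: g = 0.0496, g' = -0.247 → ψ = 0.681
  ψ = 0.681: g = 0.0074, g' = -0.180 → ψ = 0.722
  ψ = 0.722: g = 0.0002, g' = -0.170 → ψ = 0.723
Converged at ψ = 0.723.
Compositions from xᵢ = zᵢ/(1+ψ(Kᵢ−1)), yᵢ = Kᵢxᵢ:
  1: x = 0.075, y = 0.238
  2: x = 0.925, y = 0.762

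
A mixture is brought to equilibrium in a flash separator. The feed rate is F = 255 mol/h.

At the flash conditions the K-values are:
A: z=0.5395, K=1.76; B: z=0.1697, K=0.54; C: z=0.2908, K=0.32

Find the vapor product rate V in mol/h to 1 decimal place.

Rachford–Rice: g(ψ) = Σ zᵢ(Kᵢ−1)/(1+ψ(Kᵢ−1)) = 0.
g(0) = ΣzᵢKᵢ − 1 = 0.1342 and g(1) = 1 − Σzᵢ/Kᵢ = -0.5295, so a root lies in (0, 1).
Newton–Raphson from ψ = 0.39:
  ψ = 0.3900: g = -0.04796, g' = -0.4878 → ψ = 0.2917
  ψ = 0.2917: g = -0.00120, g' = -0.4659 → ψ = 0.2891
Converged at ψ = 0.2891.
Then V = ψ·F = 0.2891·255 = 73.7 mol/h and L = F − V = 181.3 mol/h.

V = 73.7 mol/h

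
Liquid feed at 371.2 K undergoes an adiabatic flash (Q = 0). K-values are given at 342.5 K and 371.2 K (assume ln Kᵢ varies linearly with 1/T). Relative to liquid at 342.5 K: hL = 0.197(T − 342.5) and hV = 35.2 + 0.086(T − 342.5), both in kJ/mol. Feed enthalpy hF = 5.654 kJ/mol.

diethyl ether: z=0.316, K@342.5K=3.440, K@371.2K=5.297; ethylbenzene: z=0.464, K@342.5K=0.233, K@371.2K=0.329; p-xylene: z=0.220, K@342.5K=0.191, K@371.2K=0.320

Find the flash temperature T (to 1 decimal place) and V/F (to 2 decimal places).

Adiabatic flash: solve Rachford–Rice at each trial T, then check hF = ψ·hV(T) + (1−ψ)·hL(T).
  T = 342.5 K: K = (3.440, 0.233, 0.191), RR gives ψ = 0.125, H_out = 4.383 kJ/mol
  T = 371.2 K: K = (5.297, 0.329, 0.320), RR gives ψ = 0.310, H_out = 15.570 kJ/mol
  T = 356.9 K: K = (4.309, 0.279, 0.250), RR gives ψ = 0.226, H_out = 10.429 kJ/mol
  T = 349.7 K: K = (3.859, 0.255, 0.219), RR gives ψ = 0.179, H_out = 7.562 kJ/mol
  T = 346.1 K: K = (3.646, 0.244, 0.205), RR gives ψ = 0.153, H_out = 6.019 kJ/mol
  T = 344.3 K: K = (3.542, 0.238, 0.198), RR gives ψ = 0.139, H_out = 5.214 kJ/mol
Linear interpolation between T = 344.3 (H_out = 5.214) and T = 346.1 (H_out = 6.019) on hF = 5.654 gives T ≈ 345.3 K, at which ψ = 0.15.

T = 345.3 K, V/F = 0.15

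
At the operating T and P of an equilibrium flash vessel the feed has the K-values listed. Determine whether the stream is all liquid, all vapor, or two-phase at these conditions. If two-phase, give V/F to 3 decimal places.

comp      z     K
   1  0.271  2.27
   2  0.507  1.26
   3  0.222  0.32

ΣzᵢKᵢ = 1.325; Σzᵢ/Kᵢ = 1.216.
Both exceed 1, so a two-phase solution exists.
Let ψ = V/F and solve Σ zᵢ(Kᵢ−1)/(1+ψ(Kᵢ−1)) = 0.
Newton–Raphson from ψ = 0.7:
  ψ = 0.700: g = 0.0056, g' = -0.521 → ψ = 0.711
Converged at ψ = 0.711.

two-phase, V/F = 0.711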